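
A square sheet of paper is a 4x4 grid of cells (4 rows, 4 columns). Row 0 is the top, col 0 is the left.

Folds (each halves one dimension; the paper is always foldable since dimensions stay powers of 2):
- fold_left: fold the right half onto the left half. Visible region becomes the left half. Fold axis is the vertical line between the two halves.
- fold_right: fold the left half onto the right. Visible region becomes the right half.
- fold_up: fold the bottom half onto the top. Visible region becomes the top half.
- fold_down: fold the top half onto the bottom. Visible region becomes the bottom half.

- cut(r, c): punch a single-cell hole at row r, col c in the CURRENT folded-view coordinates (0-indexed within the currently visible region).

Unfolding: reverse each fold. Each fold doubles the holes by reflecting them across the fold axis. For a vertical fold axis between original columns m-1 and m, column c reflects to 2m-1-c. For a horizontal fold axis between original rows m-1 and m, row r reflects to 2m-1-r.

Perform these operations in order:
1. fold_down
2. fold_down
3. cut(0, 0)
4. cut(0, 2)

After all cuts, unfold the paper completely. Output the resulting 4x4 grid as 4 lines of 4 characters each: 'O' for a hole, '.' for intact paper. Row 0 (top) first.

Op 1 fold_down: fold axis h@2; visible region now rows[2,4) x cols[0,4) = 2x4
Op 2 fold_down: fold axis h@3; visible region now rows[3,4) x cols[0,4) = 1x4
Op 3 cut(0, 0): punch at orig (3,0); cuts so far [(3, 0)]; region rows[3,4) x cols[0,4) = 1x4
Op 4 cut(0, 2): punch at orig (3,2); cuts so far [(3, 0), (3, 2)]; region rows[3,4) x cols[0,4) = 1x4
Unfold 1 (reflect across h@3): 4 holes -> [(2, 0), (2, 2), (3, 0), (3, 2)]
Unfold 2 (reflect across h@2): 8 holes -> [(0, 0), (0, 2), (1, 0), (1, 2), (2, 0), (2, 2), (3, 0), (3, 2)]

Answer: O.O.
O.O.
O.O.
O.O.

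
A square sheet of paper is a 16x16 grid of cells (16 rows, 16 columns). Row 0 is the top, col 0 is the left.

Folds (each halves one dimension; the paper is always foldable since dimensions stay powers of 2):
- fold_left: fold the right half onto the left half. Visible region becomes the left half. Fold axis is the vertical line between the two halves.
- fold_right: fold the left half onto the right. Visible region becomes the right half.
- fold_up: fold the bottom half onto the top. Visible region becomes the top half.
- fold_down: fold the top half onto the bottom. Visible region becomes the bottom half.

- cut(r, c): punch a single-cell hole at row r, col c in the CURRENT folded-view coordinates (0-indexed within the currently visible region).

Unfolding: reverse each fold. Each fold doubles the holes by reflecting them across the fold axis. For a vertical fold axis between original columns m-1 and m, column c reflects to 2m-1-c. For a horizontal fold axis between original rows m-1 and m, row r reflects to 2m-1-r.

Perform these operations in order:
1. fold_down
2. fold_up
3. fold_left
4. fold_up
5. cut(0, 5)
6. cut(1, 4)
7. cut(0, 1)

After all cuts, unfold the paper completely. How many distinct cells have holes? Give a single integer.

Answer: 48

Derivation:
Op 1 fold_down: fold axis h@8; visible region now rows[8,16) x cols[0,16) = 8x16
Op 2 fold_up: fold axis h@12; visible region now rows[8,12) x cols[0,16) = 4x16
Op 3 fold_left: fold axis v@8; visible region now rows[8,12) x cols[0,8) = 4x8
Op 4 fold_up: fold axis h@10; visible region now rows[8,10) x cols[0,8) = 2x8
Op 5 cut(0, 5): punch at orig (8,5); cuts so far [(8, 5)]; region rows[8,10) x cols[0,8) = 2x8
Op 6 cut(1, 4): punch at orig (9,4); cuts so far [(8, 5), (9, 4)]; region rows[8,10) x cols[0,8) = 2x8
Op 7 cut(0, 1): punch at orig (8,1); cuts so far [(8, 1), (8, 5), (9, 4)]; region rows[8,10) x cols[0,8) = 2x8
Unfold 1 (reflect across h@10): 6 holes -> [(8, 1), (8, 5), (9, 4), (10, 4), (11, 1), (11, 5)]
Unfold 2 (reflect across v@8): 12 holes -> [(8, 1), (8, 5), (8, 10), (8, 14), (9, 4), (9, 11), (10, 4), (10, 11), (11, 1), (11, 5), (11, 10), (11, 14)]
Unfold 3 (reflect across h@12): 24 holes -> [(8, 1), (8, 5), (8, 10), (8, 14), (9, 4), (9, 11), (10, 4), (10, 11), (11, 1), (11, 5), (11, 10), (11, 14), (12, 1), (12, 5), (12, 10), (12, 14), (13, 4), (13, 11), (14, 4), (14, 11), (15, 1), (15, 5), (15, 10), (15, 14)]
Unfold 4 (reflect across h@8): 48 holes -> [(0, 1), (0, 5), (0, 10), (0, 14), (1, 4), (1, 11), (2, 4), (2, 11), (3, 1), (3, 5), (3, 10), (3, 14), (4, 1), (4, 5), (4, 10), (4, 14), (5, 4), (5, 11), (6, 4), (6, 11), (7, 1), (7, 5), (7, 10), (7, 14), (8, 1), (8, 5), (8, 10), (8, 14), (9, 4), (9, 11), (10, 4), (10, 11), (11, 1), (11, 5), (11, 10), (11, 14), (12, 1), (12, 5), (12, 10), (12, 14), (13, 4), (13, 11), (14, 4), (14, 11), (15, 1), (15, 5), (15, 10), (15, 14)]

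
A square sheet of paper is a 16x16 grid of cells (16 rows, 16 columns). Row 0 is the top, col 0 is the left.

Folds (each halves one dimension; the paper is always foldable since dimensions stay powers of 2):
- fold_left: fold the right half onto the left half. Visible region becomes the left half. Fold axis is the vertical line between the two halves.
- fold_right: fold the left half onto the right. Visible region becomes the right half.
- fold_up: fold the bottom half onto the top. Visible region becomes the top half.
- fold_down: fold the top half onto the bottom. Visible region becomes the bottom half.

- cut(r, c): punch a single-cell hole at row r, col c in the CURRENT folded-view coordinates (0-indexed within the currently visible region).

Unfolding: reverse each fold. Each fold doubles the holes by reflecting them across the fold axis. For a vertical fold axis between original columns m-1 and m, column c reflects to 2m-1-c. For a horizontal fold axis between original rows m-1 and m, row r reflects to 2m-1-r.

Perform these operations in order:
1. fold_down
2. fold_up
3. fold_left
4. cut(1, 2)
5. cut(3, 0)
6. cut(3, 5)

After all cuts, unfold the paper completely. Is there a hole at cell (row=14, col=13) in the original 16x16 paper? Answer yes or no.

Answer: yes

Derivation:
Op 1 fold_down: fold axis h@8; visible region now rows[8,16) x cols[0,16) = 8x16
Op 2 fold_up: fold axis h@12; visible region now rows[8,12) x cols[0,16) = 4x16
Op 3 fold_left: fold axis v@8; visible region now rows[8,12) x cols[0,8) = 4x8
Op 4 cut(1, 2): punch at orig (9,2); cuts so far [(9, 2)]; region rows[8,12) x cols[0,8) = 4x8
Op 5 cut(3, 0): punch at orig (11,0); cuts so far [(9, 2), (11, 0)]; region rows[8,12) x cols[0,8) = 4x8
Op 6 cut(3, 5): punch at orig (11,5); cuts so far [(9, 2), (11, 0), (11, 5)]; region rows[8,12) x cols[0,8) = 4x8
Unfold 1 (reflect across v@8): 6 holes -> [(9, 2), (9, 13), (11, 0), (11, 5), (11, 10), (11, 15)]
Unfold 2 (reflect across h@12): 12 holes -> [(9, 2), (9, 13), (11, 0), (11, 5), (11, 10), (11, 15), (12, 0), (12, 5), (12, 10), (12, 15), (14, 2), (14, 13)]
Unfold 3 (reflect across h@8): 24 holes -> [(1, 2), (1, 13), (3, 0), (3, 5), (3, 10), (3, 15), (4, 0), (4, 5), (4, 10), (4, 15), (6, 2), (6, 13), (9, 2), (9, 13), (11, 0), (11, 5), (11, 10), (11, 15), (12, 0), (12, 5), (12, 10), (12, 15), (14, 2), (14, 13)]
Holes: [(1, 2), (1, 13), (3, 0), (3, 5), (3, 10), (3, 15), (4, 0), (4, 5), (4, 10), (4, 15), (6, 2), (6, 13), (9, 2), (9, 13), (11, 0), (11, 5), (11, 10), (11, 15), (12, 0), (12, 5), (12, 10), (12, 15), (14, 2), (14, 13)]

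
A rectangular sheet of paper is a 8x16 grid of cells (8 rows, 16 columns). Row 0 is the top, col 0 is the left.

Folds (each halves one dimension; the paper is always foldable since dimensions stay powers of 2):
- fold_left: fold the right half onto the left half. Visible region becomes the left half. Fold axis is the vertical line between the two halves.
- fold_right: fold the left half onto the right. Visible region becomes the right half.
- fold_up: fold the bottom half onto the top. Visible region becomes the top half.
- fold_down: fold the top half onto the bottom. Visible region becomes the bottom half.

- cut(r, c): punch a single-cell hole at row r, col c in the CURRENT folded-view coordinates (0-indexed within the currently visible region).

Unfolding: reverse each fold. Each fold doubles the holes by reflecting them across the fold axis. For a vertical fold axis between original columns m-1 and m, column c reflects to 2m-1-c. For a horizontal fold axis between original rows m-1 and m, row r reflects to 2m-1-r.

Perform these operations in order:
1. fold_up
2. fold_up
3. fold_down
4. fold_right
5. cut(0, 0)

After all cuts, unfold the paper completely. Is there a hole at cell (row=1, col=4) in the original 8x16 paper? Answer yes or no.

Op 1 fold_up: fold axis h@4; visible region now rows[0,4) x cols[0,16) = 4x16
Op 2 fold_up: fold axis h@2; visible region now rows[0,2) x cols[0,16) = 2x16
Op 3 fold_down: fold axis h@1; visible region now rows[1,2) x cols[0,16) = 1x16
Op 4 fold_right: fold axis v@8; visible region now rows[1,2) x cols[8,16) = 1x8
Op 5 cut(0, 0): punch at orig (1,8); cuts so far [(1, 8)]; region rows[1,2) x cols[8,16) = 1x8
Unfold 1 (reflect across v@8): 2 holes -> [(1, 7), (1, 8)]
Unfold 2 (reflect across h@1): 4 holes -> [(0, 7), (0, 8), (1, 7), (1, 8)]
Unfold 3 (reflect across h@2): 8 holes -> [(0, 7), (0, 8), (1, 7), (1, 8), (2, 7), (2, 8), (3, 7), (3, 8)]
Unfold 4 (reflect across h@4): 16 holes -> [(0, 7), (0, 8), (1, 7), (1, 8), (2, 7), (2, 8), (3, 7), (3, 8), (4, 7), (4, 8), (5, 7), (5, 8), (6, 7), (6, 8), (7, 7), (7, 8)]
Holes: [(0, 7), (0, 8), (1, 7), (1, 8), (2, 7), (2, 8), (3, 7), (3, 8), (4, 7), (4, 8), (5, 7), (5, 8), (6, 7), (6, 8), (7, 7), (7, 8)]

Answer: no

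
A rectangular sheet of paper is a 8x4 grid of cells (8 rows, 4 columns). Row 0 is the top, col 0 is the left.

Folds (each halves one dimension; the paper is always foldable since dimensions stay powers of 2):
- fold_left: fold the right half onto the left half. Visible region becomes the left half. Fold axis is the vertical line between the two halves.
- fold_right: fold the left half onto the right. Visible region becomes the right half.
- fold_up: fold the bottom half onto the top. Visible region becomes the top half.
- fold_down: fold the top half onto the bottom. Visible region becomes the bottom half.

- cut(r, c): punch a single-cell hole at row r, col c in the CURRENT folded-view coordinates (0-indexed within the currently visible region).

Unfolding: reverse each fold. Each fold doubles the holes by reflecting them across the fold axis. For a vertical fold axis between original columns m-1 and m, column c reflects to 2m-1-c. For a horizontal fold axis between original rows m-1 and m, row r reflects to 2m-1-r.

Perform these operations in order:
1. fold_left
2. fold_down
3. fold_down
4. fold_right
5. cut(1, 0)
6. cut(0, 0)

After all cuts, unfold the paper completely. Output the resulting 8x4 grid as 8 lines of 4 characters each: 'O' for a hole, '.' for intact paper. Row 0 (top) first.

Answer: OOOO
OOOO
OOOO
OOOO
OOOO
OOOO
OOOO
OOOO

Derivation:
Op 1 fold_left: fold axis v@2; visible region now rows[0,8) x cols[0,2) = 8x2
Op 2 fold_down: fold axis h@4; visible region now rows[4,8) x cols[0,2) = 4x2
Op 3 fold_down: fold axis h@6; visible region now rows[6,8) x cols[0,2) = 2x2
Op 4 fold_right: fold axis v@1; visible region now rows[6,8) x cols[1,2) = 2x1
Op 5 cut(1, 0): punch at orig (7,1); cuts so far [(7, 1)]; region rows[6,8) x cols[1,2) = 2x1
Op 6 cut(0, 0): punch at orig (6,1); cuts so far [(6, 1), (7, 1)]; region rows[6,8) x cols[1,2) = 2x1
Unfold 1 (reflect across v@1): 4 holes -> [(6, 0), (6, 1), (7, 0), (7, 1)]
Unfold 2 (reflect across h@6): 8 holes -> [(4, 0), (4, 1), (5, 0), (5, 1), (6, 0), (6, 1), (7, 0), (7, 1)]
Unfold 3 (reflect across h@4): 16 holes -> [(0, 0), (0, 1), (1, 0), (1, 1), (2, 0), (2, 1), (3, 0), (3, 1), (4, 0), (4, 1), (5, 0), (5, 1), (6, 0), (6, 1), (7, 0), (7, 1)]
Unfold 4 (reflect across v@2): 32 holes -> [(0, 0), (0, 1), (0, 2), (0, 3), (1, 0), (1, 1), (1, 2), (1, 3), (2, 0), (2, 1), (2, 2), (2, 3), (3, 0), (3, 1), (3, 2), (3, 3), (4, 0), (4, 1), (4, 2), (4, 3), (5, 0), (5, 1), (5, 2), (5, 3), (6, 0), (6, 1), (6, 2), (6, 3), (7, 0), (7, 1), (7, 2), (7, 3)]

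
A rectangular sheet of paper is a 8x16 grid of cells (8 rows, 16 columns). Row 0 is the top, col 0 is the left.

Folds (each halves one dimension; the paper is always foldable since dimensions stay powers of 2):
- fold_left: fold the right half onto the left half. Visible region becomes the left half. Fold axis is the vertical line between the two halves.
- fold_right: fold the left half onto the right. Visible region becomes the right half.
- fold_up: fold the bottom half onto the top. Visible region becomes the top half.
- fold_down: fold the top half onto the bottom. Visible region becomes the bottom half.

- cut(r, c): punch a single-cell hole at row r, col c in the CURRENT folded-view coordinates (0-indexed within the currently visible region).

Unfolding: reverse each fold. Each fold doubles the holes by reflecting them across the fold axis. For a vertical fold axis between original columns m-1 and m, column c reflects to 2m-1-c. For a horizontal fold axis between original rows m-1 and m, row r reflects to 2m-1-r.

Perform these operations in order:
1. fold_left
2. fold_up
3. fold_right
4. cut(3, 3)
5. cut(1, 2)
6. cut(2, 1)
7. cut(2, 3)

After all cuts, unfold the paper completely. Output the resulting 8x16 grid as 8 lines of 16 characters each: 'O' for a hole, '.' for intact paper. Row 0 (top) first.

Answer: ................
.O....O..O....O.
O.O..O.OO.O..O.O
O......OO......O
O......OO......O
O.O..O.OO.O..O.O
.O....O..O....O.
................

Derivation:
Op 1 fold_left: fold axis v@8; visible region now rows[0,8) x cols[0,8) = 8x8
Op 2 fold_up: fold axis h@4; visible region now rows[0,4) x cols[0,8) = 4x8
Op 3 fold_right: fold axis v@4; visible region now rows[0,4) x cols[4,8) = 4x4
Op 4 cut(3, 3): punch at orig (3,7); cuts so far [(3, 7)]; region rows[0,4) x cols[4,8) = 4x4
Op 5 cut(1, 2): punch at orig (1,6); cuts so far [(1, 6), (3, 7)]; region rows[0,4) x cols[4,8) = 4x4
Op 6 cut(2, 1): punch at orig (2,5); cuts so far [(1, 6), (2, 5), (3, 7)]; region rows[0,4) x cols[4,8) = 4x4
Op 7 cut(2, 3): punch at orig (2,7); cuts so far [(1, 6), (2, 5), (2, 7), (3, 7)]; region rows[0,4) x cols[4,8) = 4x4
Unfold 1 (reflect across v@4): 8 holes -> [(1, 1), (1, 6), (2, 0), (2, 2), (2, 5), (2, 7), (3, 0), (3, 7)]
Unfold 2 (reflect across h@4): 16 holes -> [(1, 1), (1, 6), (2, 0), (2, 2), (2, 5), (2, 7), (3, 0), (3, 7), (4, 0), (4, 7), (5, 0), (5, 2), (5, 5), (5, 7), (6, 1), (6, 6)]
Unfold 3 (reflect across v@8): 32 holes -> [(1, 1), (1, 6), (1, 9), (1, 14), (2, 0), (2, 2), (2, 5), (2, 7), (2, 8), (2, 10), (2, 13), (2, 15), (3, 0), (3, 7), (3, 8), (3, 15), (4, 0), (4, 7), (4, 8), (4, 15), (5, 0), (5, 2), (5, 5), (5, 7), (5, 8), (5, 10), (5, 13), (5, 15), (6, 1), (6, 6), (6, 9), (6, 14)]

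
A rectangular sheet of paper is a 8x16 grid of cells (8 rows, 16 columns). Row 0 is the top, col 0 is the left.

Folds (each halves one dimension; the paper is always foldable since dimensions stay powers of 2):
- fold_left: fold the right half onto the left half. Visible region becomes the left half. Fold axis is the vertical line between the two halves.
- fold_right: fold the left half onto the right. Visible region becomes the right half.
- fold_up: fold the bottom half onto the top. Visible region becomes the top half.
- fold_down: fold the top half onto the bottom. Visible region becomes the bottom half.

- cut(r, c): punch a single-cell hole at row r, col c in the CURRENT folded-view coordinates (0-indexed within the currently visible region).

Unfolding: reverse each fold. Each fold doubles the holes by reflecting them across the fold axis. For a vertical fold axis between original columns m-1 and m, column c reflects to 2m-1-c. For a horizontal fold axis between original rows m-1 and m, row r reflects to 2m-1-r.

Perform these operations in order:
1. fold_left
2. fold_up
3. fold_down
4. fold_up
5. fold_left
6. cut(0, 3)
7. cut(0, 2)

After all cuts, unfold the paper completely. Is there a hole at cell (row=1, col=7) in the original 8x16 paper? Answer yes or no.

Answer: no

Derivation:
Op 1 fold_left: fold axis v@8; visible region now rows[0,8) x cols[0,8) = 8x8
Op 2 fold_up: fold axis h@4; visible region now rows[0,4) x cols[0,8) = 4x8
Op 3 fold_down: fold axis h@2; visible region now rows[2,4) x cols[0,8) = 2x8
Op 4 fold_up: fold axis h@3; visible region now rows[2,3) x cols[0,8) = 1x8
Op 5 fold_left: fold axis v@4; visible region now rows[2,3) x cols[0,4) = 1x4
Op 6 cut(0, 3): punch at orig (2,3); cuts so far [(2, 3)]; region rows[2,3) x cols[0,4) = 1x4
Op 7 cut(0, 2): punch at orig (2,2); cuts so far [(2, 2), (2, 3)]; region rows[2,3) x cols[0,4) = 1x4
Unfold 1 (reflect across v@4): 4 holes -> [(2, 2), (2, 3), (2, 4), (2, 5)]
Unfold 2 (reflect across h@3): 8 holes -> [(2, 2), (2, 3), (2, 4), (2, 5), (3, 2), (3, 3), (3, 4), (3, 5)]
Unfold 3 (reflect across h@2): 16 holes -> [(0, 2), (0, 3), (0, 4), (0, 5), (1, 2), (1, 3), (1, 4), (1, 5), (2, 2), (2, 3), (2, 4), (2, 5), (3, 2), (3, 3), (3, 4), (3, 5)]
Unfold 4 (reflect across h@4): 32 holes -> [(0, 2), (0, 3), (0, 4), (0, 5), (1, 2), (1, 3), (1, 4), (1, 5), (2, 2), (2, 3), (2, 4), (2, 5), (3, 2), (3, 3), (3, 4), (3, 5), (4, 2), (4, 3), (4, 4), (4, 5), (5, 2), (5, 3), (5, 4), (5, 5), (6, 2), (6, 3), (6, 4), (6, 5), (7, 2), (7, 3), (7, 4), (7, 5)]
Unfold 5 (reflect across v@8): 64 holes -> [(0, 2), (0, 3), (0, 4), (0, 5), (0, 10), (0, 11), (0, 12), (0, 13), (1, 2), (1, 3), (1, 4), (1, 5), (1, 10), (1, 11), (1, 12), (1, 13), (2, 2), (2, 3), (2, 4), (2, 5), (2, 10), (2, 11), (2, 12), (2, 13), (3, 2), (3, 3), (3, 4), (3, 5), (3, 10), (3, 11), (3, 12), (3, 13), (4, 2), (4, 3), (4, 4), (4, 5), (4, 10), (4, 11), (4, 12), (4, 13), (5, 2), (5, 3), (5, 4), (5, 5), (5, 10), (5, 11), (5, 12), (5, 13), (6, 2), (6, 3), (6, 4), (6, 5), (6, 10), (6, 11), (6, 12), (6, 13), (7, 2), (7, 3), (7, 4), (7, 5), (7, 10), (7, 11), (7, 12), (7, 13)]
Holes: [(0, 2), (0, 3), (0, 4), (0, 5), (0, 10), (0, 11), (0, 12), (0, 13), (1, 2), (1, 3), (1, 4), (1, 5), (1, 10), (1, 11), (1, 12), (1, 13), (2, 2), (2, 3), (2, 4), (2, 5), (2, 10), (2, 11), (2, 12), (2, 13), (3, 2), (3, 3), (3, 4), (3, 5), (3, 10), (3, 11), (3, 12), (3, 13), (4, 2), (4, 3), (4, 4), (4, 5), (4, 10), (4, 11), (4, 12), (4, 13), (5, 2), (5, 3), (5, 4), (5, 5), (5, 10), (5, 11), (5, 12), (5, 13), (6, 2), (6, 3), (6, 4), (6, 5), (6, 10), (6, 11), (6, 12), (6, 13), (7, 2), (7, 3), (7, 4), (7, 5), (7, 10), (7, 11), (7, 12), (7, 13)]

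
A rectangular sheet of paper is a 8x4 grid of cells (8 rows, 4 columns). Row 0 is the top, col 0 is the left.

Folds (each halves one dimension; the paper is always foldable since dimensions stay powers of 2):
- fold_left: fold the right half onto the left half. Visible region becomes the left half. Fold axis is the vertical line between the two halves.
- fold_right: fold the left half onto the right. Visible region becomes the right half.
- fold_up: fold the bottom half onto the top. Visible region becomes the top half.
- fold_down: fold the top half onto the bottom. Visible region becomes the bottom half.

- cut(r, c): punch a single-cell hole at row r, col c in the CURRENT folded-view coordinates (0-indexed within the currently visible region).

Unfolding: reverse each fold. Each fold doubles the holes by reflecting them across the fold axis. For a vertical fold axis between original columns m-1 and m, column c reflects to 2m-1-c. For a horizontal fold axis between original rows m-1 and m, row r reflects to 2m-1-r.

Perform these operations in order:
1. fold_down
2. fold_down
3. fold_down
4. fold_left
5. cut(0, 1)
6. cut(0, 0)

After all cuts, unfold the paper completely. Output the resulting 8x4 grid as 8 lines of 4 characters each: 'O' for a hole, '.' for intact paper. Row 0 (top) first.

Answer: OOOO
OOOO
OOOO
OOOO
OOOO
OOOO
OOOO
OOOO

Derivation:
Op 1 fold_down: fold axis h@4; visible region now rows[4,8) x cols[0,4) = 4x4
Op 2 fold_down: fold axis h@6; visible region now rows[6,8) x cols[0,4) = 2x4
Op 3 fold_down: fold axis h@7; visible region now rows[7,8) x cols[0,4) = 1x4
Op 4 fold_left: fold axis v@2; visible region now rows[7,8) x cols[0,2) = 1x2
Op 5 cut(0, 1): punch at orig (7,1); cuts so far [(7, 1)]; region rows[7,8) x cols[0,2) = 1x2
Op 6 cut(0, 0): punch at orig (7,0); cuts so far [(7, 0), (7, 1)]; region rows[7,8) x cols[0,2) = 1x2
Unfold 1 (reflect across v@2): 4 holes -> [(7, 0), (7, 1), (7, 2), (7, 3)]
Unfold 2 (reflect across h@7): 8 holes -> [(6, 0), (6, 1), (6, 2), (6, 3), (7, 0), (7, 1), (7, 2), (7, 3)]
Unfold 3 (reflect across h@6): 16 holes -> [(4, 0), (4, 1), (4, 2), (4, 3), (5, 0), (5, 1), (5, 2), (5, 3), (6, 0), (6, 1), (6, 2), (6, 3), (7, 0), (7, 1), (7, 2), (7, 3)]
Unfold 4 (reflect across h@4): 32 holes -> [(0, 0), (0, 1), (0, 2), (0, 3), (1, 0), (1, 1), (1, 2), (1, 3), (2, 0), (2, 1), (2, 2), (2, 3), (3, 0), (3, 1), (3, 2), (3, 3), (4, 0), (4, 1), (4, 2), (4, 3), (5, 0), (5, 1), (5, 2), (5, 3), (6, 0), (6, 1), (6, 2), (6, 3), (7, 0), (7, 1), (7, 2), (7, 3)]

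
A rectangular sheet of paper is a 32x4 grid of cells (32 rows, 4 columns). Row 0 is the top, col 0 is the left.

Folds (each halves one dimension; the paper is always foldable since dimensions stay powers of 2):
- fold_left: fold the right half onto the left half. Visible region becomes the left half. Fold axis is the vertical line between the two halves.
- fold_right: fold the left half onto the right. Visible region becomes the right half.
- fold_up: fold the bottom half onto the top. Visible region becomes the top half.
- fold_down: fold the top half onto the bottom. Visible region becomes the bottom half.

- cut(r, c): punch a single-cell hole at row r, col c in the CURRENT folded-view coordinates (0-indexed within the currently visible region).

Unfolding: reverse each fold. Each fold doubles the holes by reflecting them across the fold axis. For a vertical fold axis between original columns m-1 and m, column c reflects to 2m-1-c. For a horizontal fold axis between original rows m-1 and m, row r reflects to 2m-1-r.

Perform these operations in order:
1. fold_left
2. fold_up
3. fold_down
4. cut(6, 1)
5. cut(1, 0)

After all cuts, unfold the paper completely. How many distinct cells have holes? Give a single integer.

Op 1 fold_left: fold axis v@2; visible region now rows[0,32) x cols[0,2) = 32x2
Op 2 fold_up: fold axis h@16; visible region now rows[0,16) x cols[0,2) = 16x2
Op 3 fold_down: fold axis h@8; visible region now rows[8,16) x cols[0,2) = 8x2
Op 4 cut(6, 1): punch at orig (14,1); cuts so far [(14, 1)]; region rows[8,16) x cols[0,2) = 8x2
Op 5 cut(1, 0): punch at orig (9,0); cuts so far [(9, 0), (14, 1)]; region rows[8,16) x cols[0,2) = 8x2
Unfold 1 (reflect across h@8): 4 holes -> [(1, 1), (6, 0), (9, 0), (14, 1)]
Unfold 2 (reflect across h@16): 8 holes -> [(1, 1), (6, 0), (9, 0), (14, 1), (17, 1), (22, 0), (25, 0), (30, 1)]
Unfold 3 (reflect across v@2): 16 holes -> [(1, 1), (1, 2), (6, 0), (6, 3), (9, 0), (9, 3), (14, 1), (14, 2), (17, 1), (17, 2), (22, 0), (22, 3), (25, 0), (25, 3), (30, 1), (30, 2)]

Answer: 16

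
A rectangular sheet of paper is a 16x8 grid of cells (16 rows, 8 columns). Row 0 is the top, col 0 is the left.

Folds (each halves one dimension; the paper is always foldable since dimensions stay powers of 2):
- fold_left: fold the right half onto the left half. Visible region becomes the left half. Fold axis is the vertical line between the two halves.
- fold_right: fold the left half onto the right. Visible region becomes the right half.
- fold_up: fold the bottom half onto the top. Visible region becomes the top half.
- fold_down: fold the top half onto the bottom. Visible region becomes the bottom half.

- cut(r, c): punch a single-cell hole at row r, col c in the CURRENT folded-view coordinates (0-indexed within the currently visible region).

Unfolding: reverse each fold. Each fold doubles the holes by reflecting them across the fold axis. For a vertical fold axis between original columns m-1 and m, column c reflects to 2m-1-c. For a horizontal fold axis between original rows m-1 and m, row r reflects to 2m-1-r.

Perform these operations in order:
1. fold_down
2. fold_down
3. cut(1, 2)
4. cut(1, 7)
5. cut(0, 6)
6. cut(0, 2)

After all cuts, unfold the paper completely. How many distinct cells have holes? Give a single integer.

Op 1 fold_down: fold axis h@8; visible region now rows[8,16) x cols[0,8) = 8x8
Op 2 fold_down: fold axis h@12; visible region now rows[12,16) x cols[0,8) = 4x8
Op 3 cut(1, 2): punch at orig (13,2); cuts so far [(13, 2)]; region rows[12,16) x cols[0,8) = 4x8
Op 4 cut(1, 7): punch at orig (13,7); cuts so far [(13, 2), (13, 7)]; region rows[12,16) x cols[0,8) = 4x8
Op 5 cut(0, 6): punch at orig (12,6); cuts so far [(12, 6), (13, 2), (13, 7)]; region rows[12,16) x cols[0,8) = 4x8
Op 6 cut(0, 2): punch at orig (12,2); cuts so far [(12, 2), (12, 6), (13, 2), (13, 7)]; region rows[12,16) x cols[0,8) = 4x8
Unfold 1 (reflect across h@12): 8 holes -> [(10, 2), (10, 7), (11, 2), (11, 6), (12, 2), (12, 6), (13, 2), (13, 7)]
Unfold 2 (reflect across h@8): 16 holes -> [(2, 2), (2, 7), (3, 2), (3, 6), (4, 2), (4, 6), (5, 2), (5, 7), (10, 2), (10, 7), (11, 2), (11, 6), (12, 2), (12, 6), (13, 2), (13, 7)]

Answer: 16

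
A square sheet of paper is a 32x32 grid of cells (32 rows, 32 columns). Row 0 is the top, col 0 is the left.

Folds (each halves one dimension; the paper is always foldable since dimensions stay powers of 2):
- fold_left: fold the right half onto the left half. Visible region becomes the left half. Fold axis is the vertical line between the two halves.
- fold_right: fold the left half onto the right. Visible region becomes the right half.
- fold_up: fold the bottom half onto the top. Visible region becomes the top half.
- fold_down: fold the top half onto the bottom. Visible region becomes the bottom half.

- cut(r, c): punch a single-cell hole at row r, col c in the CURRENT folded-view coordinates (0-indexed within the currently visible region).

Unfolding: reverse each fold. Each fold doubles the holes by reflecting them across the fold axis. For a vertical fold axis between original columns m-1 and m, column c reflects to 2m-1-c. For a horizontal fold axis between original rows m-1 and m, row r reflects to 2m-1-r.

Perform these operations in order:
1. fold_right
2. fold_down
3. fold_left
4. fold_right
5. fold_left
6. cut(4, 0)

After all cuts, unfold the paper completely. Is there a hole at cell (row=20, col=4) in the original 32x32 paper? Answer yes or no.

Op 1 fold_right: fold axis v@16; visible region now rows[0,32) x cols[16,32) = 32x16
Op 2 fold_down: fold axis h@16; visible region now rows[16,32) x cols[16,32) = 16x16
Op 3 fold_left: fold axis v@24; visible region now rows[16,32) x cols[16,24) = 16x8
Op 4 fold_right: fold axis v@20; visible region now rows[16,32) x cols[20,24) = 16x4
Op 5 fold_left: fold axis v@22; visible region now rows[16,32) x cols[20,22) = 16x2
Op 6 cut(4, 0): punch at orig (20,20); cuts so far [(20, 20)]; region rows[16,32) x cols[20,22) = 16x2
Unfold 1 (reflect across v@22): 2 holes -> [(20, 20), (20, 23)]
Unfold 2 (reflect across v@20): 4 holes -> [(20, 16), (20, 19), (20, 20), (20, 23)]
Unfold 3 (reflect across v@24): 8 holes -> [(20, 16), (20, 19), (20, 20), (20, 23), (20, 24), (20, 27), (20, 28), (20, 31)]
Unfold 4 (reflect across h@16): 16 holes -> [(11, 16), (11, 19), (11, 20), (11, 23), (11, 24), (11, 27), (11, 28), (11, 31), (20, 16), (20, 19), (20, 20), (20, 23), (20, 24), (20, 27), (20, 28), (20, 31)]
Unfold 5 (reflect across v@16): 32 holes -> [(11, 0), (11, 3), (11, 4), (11, 7), (11, 8), (11, 11), (11, 12), (11, 15), (11, 16), (11, 19), (11, 20), (11, 23), (11, 24), (11, 27), (11, 28), (11, 31), (20, 0), (20, 3), (20, 4), (20, 7), (20, 8), (20, 11), (20, 12), (20, 15), (20, 16), (20, 19), (20, 20), (20, 23), (20, 24), (20, 27), (20, 28), (20, 31)]
Holes: [(11, 0), (11, 3), (11, 4), (11, 7), (11, 8), (11, 11), (11, 12), (11, 15), (11, 16), (11, 19), (11, 20), (11, 23), (11, 24), (11, 27), (11, 28), (11, 31), (20, 0), (20, 3), (20, 4), (20, 7), (20, 8), (20, 11), (20, 12), (20, 15), (20, 16), (20, 19), (20, 20), (20, 23), (20, 24), (20, 27), (20, 28), (20, 31)]

Answer: yes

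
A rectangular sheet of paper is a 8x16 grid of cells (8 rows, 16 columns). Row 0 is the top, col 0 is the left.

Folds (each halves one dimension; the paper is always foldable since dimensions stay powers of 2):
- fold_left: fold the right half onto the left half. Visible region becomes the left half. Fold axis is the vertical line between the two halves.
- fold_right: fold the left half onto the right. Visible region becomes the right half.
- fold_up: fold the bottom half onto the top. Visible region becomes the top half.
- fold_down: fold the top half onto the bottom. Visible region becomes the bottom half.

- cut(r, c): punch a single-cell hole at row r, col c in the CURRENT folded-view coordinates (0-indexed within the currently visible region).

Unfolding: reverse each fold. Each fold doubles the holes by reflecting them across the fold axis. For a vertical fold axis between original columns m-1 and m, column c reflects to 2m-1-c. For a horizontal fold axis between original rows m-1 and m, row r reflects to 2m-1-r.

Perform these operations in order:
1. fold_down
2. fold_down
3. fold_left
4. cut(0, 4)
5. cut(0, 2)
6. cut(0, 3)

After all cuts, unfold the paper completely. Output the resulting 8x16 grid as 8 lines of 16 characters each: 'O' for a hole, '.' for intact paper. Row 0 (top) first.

Op 1 fold_down: fold axis h@4; visible region now rows[4,8) x cols[0,16) = 4x16
Op 2 fold_down: fold axis h@6; visible region now rows[6,8) x cols[0,16) = 2x16
Op 3 fold_left: fold axis v@8; visible region now rows[6,8) x cols[0,8) = 2x8
Op 4 cut(0, 4): punch at orig (6,4); cuts so far [(6, 4)]; region rows[6,8) x cols[0,8) = 2x8
Op 5 cut(0, 2): punch at orig (6,2); cuts so far [(6, 2), (6, 4)]; region rows[6,8) x cols[0,8) = 2x8
Op 6 cut(0, 3): punch at orig (6,3); cuts so far [(6, 2), (6, 3), (6, 4)]; region rows[6,8) x cols[0,8) = 2x8
Unfold 1 (reflect across v@8): 6 holes -> [(6, 2), (6, 3), (6, 4), (6, 11), (6, 12), (6, 13)]
Unfold 2 (reflect across h@6): 12 holes -> [(5, 2), (5, 3), (5, 4), (5, 11), (5, 12), (5, 13), (6, 2), (6, 3), (6, 4), (6, 11), (6, 12), (6, 13)]
Unfold 3 (reflect across h@4): 24 holes -> [(1, 2), (1, 3), (1, 4), (1, 11), (1, 12), (1, 13), (2, 2), (2, 3), (2, 4), (2, 11), (2, 12), (2, 13), (5, 2), (5, 3), (5, 4), (5, 11), (5, 12), (5, 13), (6, 2), (6, 3), (6, 4), (6, 11), (6, 12), (6, 13)]

Answer: ................
..OOO......OOO..
..OOO......OOO..
................
................
..OOO......OOO..
..OOO......OOO..
................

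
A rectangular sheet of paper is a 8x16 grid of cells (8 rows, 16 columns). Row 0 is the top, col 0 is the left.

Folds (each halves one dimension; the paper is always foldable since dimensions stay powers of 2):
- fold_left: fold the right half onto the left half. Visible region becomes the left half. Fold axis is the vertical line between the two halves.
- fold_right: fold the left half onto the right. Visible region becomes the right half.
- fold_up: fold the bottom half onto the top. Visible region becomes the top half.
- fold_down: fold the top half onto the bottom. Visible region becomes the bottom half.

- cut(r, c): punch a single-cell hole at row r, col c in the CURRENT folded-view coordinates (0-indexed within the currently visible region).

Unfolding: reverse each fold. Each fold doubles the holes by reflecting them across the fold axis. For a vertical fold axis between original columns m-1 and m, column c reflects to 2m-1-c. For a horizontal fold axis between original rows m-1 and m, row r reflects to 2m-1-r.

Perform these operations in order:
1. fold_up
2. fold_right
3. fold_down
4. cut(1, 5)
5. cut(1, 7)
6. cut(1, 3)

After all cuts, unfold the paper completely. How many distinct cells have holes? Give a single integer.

Answer: 24

Derivation:
Op 1 fold_up: fold axis h@4; visible region now rows[0,4) x cols[0,16) = 4x16
Op 2 fold_right: fold axis v@8; visible region now rows[0,4) x cols[8,16) = 4x8
Op 3 fold_down: fold axis h@2; visible region now rows[2,4) x cols[8,16) = 2x8
Op 4 cut(1, 5): punch at orig (3,13); cuts so far [(3, 13)]; region rows[2,4) x cols[8,16) = 2x8
Op 5 cut(1, 7): punch at orig (3,15); cuts so far [(3, 13), (3, 15)]; region rows[2,4) x cols[8,16) = 2x8
Op 6 cut(1, 3): punch at orig (3,11); cuts so far [(3, 11), (3, 13), (3, 15)]; region rows[2,4) x cols[8,16) = 2x8
Unfold 1 (reflect across h@2): 6 holes -> [(0, 11), (0, 13), (0, 15), (3, 11), (3, 13), (3, 15)]
Unfold 2 (reflect across v@8): 12 holes -> [(0, 0), (0, 2), (0, 4), (0, 11), (0, 13), (0, 15), (3, 0), (3, 2), (3, 4), (3, 11), (3, 13), (3, 15)]
Unfold 3 (reflect across h@4): 24 holes -> [(0, 0), (0, 2), (0, 4), (0, 11), (0, 13), (0, 15), (3, 0), (3, 2), (3, 4), (3, 11), (3, 13), (3, 15), (4, 0), (4, 2), (4, 4), (4, 11), (4, 13), (4, 15), (7, 0), (7, 2), (7, 4), (7, 11), (7, 13), (7, 15)]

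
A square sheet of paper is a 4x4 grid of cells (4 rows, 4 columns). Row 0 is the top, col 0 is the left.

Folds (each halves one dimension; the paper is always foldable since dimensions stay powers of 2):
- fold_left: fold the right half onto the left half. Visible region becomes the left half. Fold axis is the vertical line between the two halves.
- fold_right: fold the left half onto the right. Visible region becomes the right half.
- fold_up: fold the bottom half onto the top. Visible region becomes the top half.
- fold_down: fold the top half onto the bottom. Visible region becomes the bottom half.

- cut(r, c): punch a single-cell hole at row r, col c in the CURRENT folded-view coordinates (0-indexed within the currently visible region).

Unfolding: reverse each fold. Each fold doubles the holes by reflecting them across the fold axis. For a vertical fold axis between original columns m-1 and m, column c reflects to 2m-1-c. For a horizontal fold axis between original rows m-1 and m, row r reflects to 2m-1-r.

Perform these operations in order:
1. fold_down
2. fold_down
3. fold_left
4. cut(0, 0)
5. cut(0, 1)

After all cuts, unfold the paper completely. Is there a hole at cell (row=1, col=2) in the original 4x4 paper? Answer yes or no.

Answer: yes

Derivation:
Op 1 fold_down: fold axis h@2; visible region now rows[2,4) x cols[0,4) = 2x4
Op 2 fold_down: fold axis h@3; visible region now rows[3,4) x cols[0,4) = 1x4
Op 3 fold_left: fold axis v@2; visible region now rows[3,4) x cols[0,2) = 1x2
Op 4 cut(0, 0): punch at orig (3,0); cuts so far [(3, 0)]; region rows[3,4) x cols[0,2) = 1x2
Op 5 cut(0, 1): punch at orig (3,1); cuts so far [(3, 0), (3, 1)]; region rows[3,4) x cols[0,2) = 1x2
Unfold 1 (reflect across v@2): 4 holes -> [(3, 0), (3, 1), (3, 2), (3, 3)]
Unfold 2 (reflect across h@3): 8 holes -> [(2, 0), (2, 1), (2, 2), (2, 3), (3, 0), (3, 1), (3, 2), (3, 3)]
Unfold 3 (reflect across h@2): 16 holes -> [(0, 0), (0, 1), (0, 2), (0, 3), (1, 0), (1, 1), (1, 2), (1, 3), (2, 0), (2, 1), (2, 2), (2, 3), (3, 0), (3, 1), (3, 2), (3, 3)]
Holes: [(0, 0), (0, 1), (0, 2), (0, 3), (1, 0), (1, 1), (1, 2), (1, 3), (2, 0), (2, 1), (2, 2), (2, 3), (3, 0), (3, 1), (3, 2), (3, 3)]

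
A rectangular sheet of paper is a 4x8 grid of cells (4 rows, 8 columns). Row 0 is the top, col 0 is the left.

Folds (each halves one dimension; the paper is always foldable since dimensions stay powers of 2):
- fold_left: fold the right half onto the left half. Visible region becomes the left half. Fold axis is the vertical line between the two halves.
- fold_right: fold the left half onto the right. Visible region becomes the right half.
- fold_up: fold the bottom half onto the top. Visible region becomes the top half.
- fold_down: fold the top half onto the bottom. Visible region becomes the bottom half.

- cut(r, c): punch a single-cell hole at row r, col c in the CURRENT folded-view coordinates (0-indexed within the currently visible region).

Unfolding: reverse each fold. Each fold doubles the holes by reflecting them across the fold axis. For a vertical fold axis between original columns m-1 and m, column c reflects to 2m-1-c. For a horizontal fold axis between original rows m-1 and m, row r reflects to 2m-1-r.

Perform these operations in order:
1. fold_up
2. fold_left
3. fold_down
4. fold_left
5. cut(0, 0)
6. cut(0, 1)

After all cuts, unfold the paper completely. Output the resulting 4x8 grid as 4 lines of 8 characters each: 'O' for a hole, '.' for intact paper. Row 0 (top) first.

Answer: OOOOOOOO
OOOOOOOO
OOOOOOOO
OOOOOOOO

Derivation:
Op 1 fold_up: fold axis h@2; visible region now rows[0,2) x cols[0,8) = 2x8
Op 2 fold_left: fold axis v@4; visible region now rows[0,2) x cols[0,4) = 2x4
Op 3 fold_down: fold axis h@1; visible region now rows[1,2) x cols[0,4) = 1x4
Op 4 fold_left: fold axis v@2; visible region now rows[1,2) x cols[0,2) = 1x2
Op 5 cut(0, 0): punch at orig (1,0); cuts so far [(1, 0)]; region rows[1,2) x cols[0,2) = 1x2
Op 6 cut(0, 1): punch at orig (1,1); cuts so far [(1, 0), (1, 1)]; region rows[1,2) x cols[0,2) = 1x2
Unfold 1 (reflect across v@2): 4 holes -> [(1, 0), (1, 1), (1, 2), (1, 3)]
Unfold 2 (reflect across h@1): 8 holes -> [(0, 0), (0, 1), (0, 2), (0, 3), (1, 0), (1, 1), (1, 2), (1, 3)]
Unfold 3 (reflect across v@4): 16 holes -> [(0, 0), (0, 1), (0, 2), (0, 3), (0, 4), (0, 5), (0, 6), (0, 7), (1, 0), (1, 1), (1, 2), (1, 3), (1, 4), (1, 5), (1, 6), (1, 7)]
Unfold 4 (reflect across h@2): 32 holes -> [(0, 0), (0, 1), (0, 2), (0, 3), (0, 4), (0, 5), (0, 6), (0, 7), (1, 0), (1, 1), (1, 2), (1, 3), (1, 4), (1, 5), (1, 6), (1, 7), (2, 0), (2, 1), (2, 2), (2, 3), (2, 4), (2, 5), (2, 6), (2, 7), (3, 0), (3, 1), (3, 2), (3, 3), (3, 4), (3, 5), (3, 6), (3, 7)]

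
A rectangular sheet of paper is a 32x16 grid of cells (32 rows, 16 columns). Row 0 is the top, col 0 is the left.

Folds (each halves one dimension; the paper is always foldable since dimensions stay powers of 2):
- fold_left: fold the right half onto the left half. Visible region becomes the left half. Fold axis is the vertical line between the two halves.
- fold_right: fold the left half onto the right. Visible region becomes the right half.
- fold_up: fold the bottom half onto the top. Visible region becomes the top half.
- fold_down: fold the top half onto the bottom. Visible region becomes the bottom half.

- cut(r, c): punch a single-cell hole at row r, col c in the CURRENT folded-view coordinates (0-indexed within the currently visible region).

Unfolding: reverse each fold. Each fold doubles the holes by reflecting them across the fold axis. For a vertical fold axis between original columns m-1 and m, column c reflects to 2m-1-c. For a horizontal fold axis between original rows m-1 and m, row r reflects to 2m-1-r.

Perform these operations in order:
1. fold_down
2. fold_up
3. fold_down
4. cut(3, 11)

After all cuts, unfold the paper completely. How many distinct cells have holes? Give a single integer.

Op 1 fold_down: fold axis h@16; visible region now rows[16,32) x cols[0,16) = 16x16
Op 2 fold_up: fold axis h@24; visible region now rows[16,24) x cols[0,16) = 8x16
Op 3 fold_down: fold axis h@20; visible region now rows[20,24) x cols[0,16) = 4x16
Op 4 cut(3, 11): punch at orig (23,11); cuts so far [(23, 11)]; region rows[20,24) x cols[0,16) = 4x16
Unfold 1 (reflect across h@20): 2 holes -> [(16, 11), (23, 11)]
Unfold 2 (reflect across h@24): 4 holes -> [(16, 11), (23, 11), (24, 11), (31, 11)]
Unfold 3 (reflect across h@16): 8 holes -> [(0, 11), (7, 11), (8, 11), (15, 11), (16, 11), (23, 11), (24, 11), (31, 11)]

Answer: 8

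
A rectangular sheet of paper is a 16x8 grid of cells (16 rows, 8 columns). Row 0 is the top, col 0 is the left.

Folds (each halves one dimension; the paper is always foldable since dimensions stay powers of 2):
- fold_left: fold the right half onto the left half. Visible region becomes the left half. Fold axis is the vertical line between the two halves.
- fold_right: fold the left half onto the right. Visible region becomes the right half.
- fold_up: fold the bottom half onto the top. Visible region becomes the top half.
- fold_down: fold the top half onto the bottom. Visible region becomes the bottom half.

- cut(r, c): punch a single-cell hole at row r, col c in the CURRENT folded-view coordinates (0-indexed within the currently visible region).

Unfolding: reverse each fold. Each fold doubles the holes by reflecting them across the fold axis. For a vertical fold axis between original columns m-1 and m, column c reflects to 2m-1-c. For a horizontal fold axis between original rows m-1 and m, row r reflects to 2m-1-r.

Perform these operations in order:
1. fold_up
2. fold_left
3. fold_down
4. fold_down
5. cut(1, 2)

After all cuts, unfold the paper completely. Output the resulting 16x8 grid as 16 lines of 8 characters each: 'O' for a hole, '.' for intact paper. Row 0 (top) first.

Op 1 fold_up: fold axis h@8; visible region now rows[0,8) x cols[0,8) = 8x8
Op 2 fold_left: fold axis v@4; visible region now rows[0,8) x cols[0,4) = 8x4
Op 3 fold_down: fold axis h@4; visible region now rows[4,8) x cols[0,4) = 4x4
Op 4 fold_down: fold axis h@6; visible region now rows[6,8) x cols[0,4) = 2x4
Op 5 cut(1, 2): punch at orig (7,2); cuts so far [(7, 2)]; region rows[6,8) x cols[0,4) = 2x4
Unfold 1 (reflect across h@6): 2 holes -> [(4, 2), (7, 2)]
Unfold 2 (reflect across h@4): 4 holes -> [(0, 2), (3, 2), (4, 2), (7, 2)]
Unfold 3 (reflect across v@4): 8 holes -> [(0, 2), (0, 5), (3, 2), (3, 5), (4, 2), (4, 5), (7, 2), (7, 5)]
Unfold 4 (reflect across h@8): 16 holes -> [(0, 2), (0, 5), (3, 2), (3, 5), (4, 2), (4, 5), (7, 2), (7, 5), (8, 2), (8, 5), (11, 2), (11, 5), (12, 2), (12, 5), (15, 2), (15, 5)]

Answer: ..O..O..
........
........
..O..O..
..O..O..
........
........
..O..O..
..O..O..
........
........
..O..O..
..O..O..
........
........
..O..O..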